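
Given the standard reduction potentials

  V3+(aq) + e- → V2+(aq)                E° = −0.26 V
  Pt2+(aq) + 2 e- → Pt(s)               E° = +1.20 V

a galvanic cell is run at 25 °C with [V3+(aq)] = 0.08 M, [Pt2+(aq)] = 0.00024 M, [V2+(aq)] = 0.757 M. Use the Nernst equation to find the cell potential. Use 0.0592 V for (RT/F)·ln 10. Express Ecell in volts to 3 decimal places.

The Pt²⁺/Pt couple has the more positive E°, so it is the cathode; V³⁺/V²⁺ is the anode.
E°cell = E°cat − E°an = +1.20 − (−0.26) = +1.46 V; n = 2.
The balanced reaction is Pt2+(aq) + 2 V2+(aq) → Pt(s) + 2 V3+(aq), so Q = [V3+(aq)]^2 / ([Pt2+(aq)]·[V2+(aq)]^2) = 46.5 and log Q = 1.668.
By the Nernst equation, E = +1.46 − (0.0592/2)·(1.668) = +1.411 V.

+1.411 V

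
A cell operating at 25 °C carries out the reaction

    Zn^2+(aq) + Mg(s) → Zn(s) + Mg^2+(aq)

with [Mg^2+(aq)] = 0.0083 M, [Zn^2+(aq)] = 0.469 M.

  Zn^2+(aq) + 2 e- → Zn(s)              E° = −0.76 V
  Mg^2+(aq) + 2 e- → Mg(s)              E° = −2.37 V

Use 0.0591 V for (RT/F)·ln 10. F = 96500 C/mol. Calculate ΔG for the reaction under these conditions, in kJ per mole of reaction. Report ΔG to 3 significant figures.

−321 kJ/mol

E°cell = −0.76 − (−2.37) = +1.61 V; the balanced reaction transfers n = 2 electrons.
The reaction quotient is [Mg^2+(aq)] / [Zn^2+(aq)] = 0.0177; by Nernst, E = +1.61 − (0.0591/2)(−1.752) = +1.6618 V.
Then ΔG = −nFE = −2 × 96500 × +1.6618 J/mol = −321 kJ/mol.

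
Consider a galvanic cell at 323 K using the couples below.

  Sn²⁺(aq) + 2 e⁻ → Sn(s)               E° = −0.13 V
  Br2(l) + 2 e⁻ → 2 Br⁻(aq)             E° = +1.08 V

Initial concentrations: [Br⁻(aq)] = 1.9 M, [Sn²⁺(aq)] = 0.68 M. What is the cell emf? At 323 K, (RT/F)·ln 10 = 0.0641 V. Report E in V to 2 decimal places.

Since E°(Br₂/Br⁻) > E°(Sn²⁺/Sn), Br₂/Br⁻ serves as the cathode.
E°cell = E°cat − E°an = +1.08 − (−0.13) = +1.21 V; n = 2.
The balanced reaction is Br2(l) + Sn(s) → 2 Br⁻(aq) + Sn²⁺(aq), so Q = [Br⁻(aq)]^2·[Sn²⁺(aq)] = 2.45 and log Q = 0.390.
E = E° − (0.0641/n)·log Q = +1.21 − (0.0641/2)(0.390) = +1.20 V.

+1.20 V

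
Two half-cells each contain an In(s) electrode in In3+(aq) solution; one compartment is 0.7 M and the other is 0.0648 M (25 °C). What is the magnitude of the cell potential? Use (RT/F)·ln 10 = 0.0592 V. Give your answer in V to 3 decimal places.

0.020 V

For a concentration cell E°cell = 0, since both electrodes use the same couple.
The compartment with the higher In3+(aq) concentration (0.7 M) acts as the cathode; ions are reduced there and produced at the dilute (0.0648 M) anode.
With n = 3, Ecell = −(0.0592/3)·log([dilute]/[conc]) = −(0.0592/3)·log(0.0648/0.7) = +0.020 V.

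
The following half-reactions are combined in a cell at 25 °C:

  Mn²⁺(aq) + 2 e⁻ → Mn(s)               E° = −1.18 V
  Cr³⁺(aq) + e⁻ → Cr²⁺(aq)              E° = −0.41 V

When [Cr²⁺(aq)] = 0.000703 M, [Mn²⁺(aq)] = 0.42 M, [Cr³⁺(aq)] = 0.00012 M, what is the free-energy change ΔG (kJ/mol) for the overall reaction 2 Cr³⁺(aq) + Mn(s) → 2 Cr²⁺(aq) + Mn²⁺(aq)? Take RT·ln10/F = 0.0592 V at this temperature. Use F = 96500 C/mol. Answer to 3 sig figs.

E°cell = −0.41 − (−1.18) = +0.77 V; the balanced reaction transfers n = 2 electrons.
The reaction quotient is ([Cr²⁺(aq)]^2·[Mn²⁺(aq)]) / [Cr³⁺(aq)]^2 = 14.4; by Nernst, E = +0.77 − (0.0592/2)(1.159) = +0.7357 V.
ΔG = −nFE = −(2)(96500)(+0.7357) J/mol = −142 kJ/mol.

−142 kJ/mol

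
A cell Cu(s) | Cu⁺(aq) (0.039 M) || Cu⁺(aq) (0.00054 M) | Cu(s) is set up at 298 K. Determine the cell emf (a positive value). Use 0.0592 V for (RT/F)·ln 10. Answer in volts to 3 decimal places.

For a concentration cell E°cell = 0, since both electrodes use the same couple.
The compartment with the higher Cu⁺(aq) concentration (0.039 M) acts as the cathode; ions are reduced there and produced at the dilute (0.00054 M) anode.
With n = 1, Ecell = −(0.0592/1)·log([dilute]/[conc]) = −(0.0592/1)·log(0.00054/0.039) = +0.110 V.

0.110 V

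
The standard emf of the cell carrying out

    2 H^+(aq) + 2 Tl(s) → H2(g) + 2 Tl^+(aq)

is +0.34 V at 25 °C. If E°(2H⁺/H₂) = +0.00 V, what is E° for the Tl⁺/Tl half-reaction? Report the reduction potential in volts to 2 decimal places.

In the reaction as written the 2H⁺/H₂ couple is reduced (cathode) and Tl⁺/Tl is oxidized (anode), so E°cell = E°(2H⁺/H₂) − E°(Tl⁺/Tl).
E°(Tl⁺/Tl) = E°(cathode) − E°cell = +0.00 − (+0.34) = −0.34 V.

−0.34 V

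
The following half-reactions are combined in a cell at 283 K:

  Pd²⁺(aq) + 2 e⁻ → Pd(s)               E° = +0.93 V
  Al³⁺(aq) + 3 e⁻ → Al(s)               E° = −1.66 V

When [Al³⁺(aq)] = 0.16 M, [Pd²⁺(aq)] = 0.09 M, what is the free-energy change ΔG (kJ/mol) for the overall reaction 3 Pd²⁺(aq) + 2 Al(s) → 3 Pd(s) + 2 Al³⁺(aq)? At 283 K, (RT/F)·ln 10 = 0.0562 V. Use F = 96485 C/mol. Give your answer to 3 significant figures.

−1490 kJ/mol

With Pd²⁺/Pd reduced at the cathode, E°cell = +0.93 − (−1.66) = +2.59 V and n = 6.
Here Q = [Al³⁺(aq)]^2 / [Pd²⁺(aq)]^3 = 35.1 (log Q = 1.546), giving E = +2.59 − (0.0562/6)·(1.546) = +2.5755 V.
Finally ΔG = −nFE = −(6)(96485 C/mol)(+2.5755 V) = −1490 kJ/mol.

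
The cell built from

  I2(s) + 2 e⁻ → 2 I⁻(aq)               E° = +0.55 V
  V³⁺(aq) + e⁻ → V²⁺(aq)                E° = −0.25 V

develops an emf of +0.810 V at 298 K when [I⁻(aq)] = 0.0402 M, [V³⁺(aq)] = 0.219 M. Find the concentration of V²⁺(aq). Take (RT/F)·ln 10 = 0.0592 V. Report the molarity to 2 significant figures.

I₂/I⁻ is the cathode (higher E°); E°cell = +0.55 − (−0.25) = +0.80 V with n = 2.
From the Nernst equation, log Q = n(E° − E)/0.0592 = 2·(+0.80 − (+0.810))/0.0592 = −0.338.
The balanced reaction is I2(s) + 2 V²⁺(aq) → 2 I⁻(aq) + 2 V³⁺(aq), so Q = ([I⁻(aq)]^2·[V³⁺(aq)]^2) / [V²⁺(aq)]^2.
Substituting the known concentrations and solving, log [V²⁺(aq)] = −1.886 and [V²⁺(aq)] = 0.013 M.

0.013 M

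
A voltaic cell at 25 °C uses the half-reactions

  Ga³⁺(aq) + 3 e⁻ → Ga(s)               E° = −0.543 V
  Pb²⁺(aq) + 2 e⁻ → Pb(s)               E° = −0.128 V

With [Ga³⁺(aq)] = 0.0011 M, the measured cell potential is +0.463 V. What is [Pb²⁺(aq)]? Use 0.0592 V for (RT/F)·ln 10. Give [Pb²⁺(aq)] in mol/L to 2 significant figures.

0.45 M

Pb²⁺/Pb is the cathode (higher E°); E°cell = −0.128 − (−0.543) = +0.415 V with n = 6.
Rearranging E = E° − (0.0592/n)·log Q gives log Q = 6(+0.415 − (+0.463))/0.0592 = −4.865.
The balanced reaction is 3 Pb²⁺(aq) + 2 Ga(s) → 3 Pb(s) + 2 Ga³⁺(aq), so Q = [Ga³⁺(aq)]^2 / [Pb²⁺(aq)]^3.
Solving for the unknown gives log [Pb²⁺(aq)] = −0.351, so [Pb²⁺(aq)] ≈ 0.45 M.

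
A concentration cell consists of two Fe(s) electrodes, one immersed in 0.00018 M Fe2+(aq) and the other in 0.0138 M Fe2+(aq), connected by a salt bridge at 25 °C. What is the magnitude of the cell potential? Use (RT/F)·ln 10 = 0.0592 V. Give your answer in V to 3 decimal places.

For a concentration cell E°cell = 0, since both electrodes use the same couple.
The compartment with the higher Fe2+(aq) concentration (0.0138 M) acts as the cathode; ions are reduced there and produced at the dilute (0.00018 M) anode.
With n = 2, Ecell = −(0.0592/2)·log([dilute]/[conc]) = −(0.0592/2)·log(0.00018/0.0138) = +0.056 V.

0.056 V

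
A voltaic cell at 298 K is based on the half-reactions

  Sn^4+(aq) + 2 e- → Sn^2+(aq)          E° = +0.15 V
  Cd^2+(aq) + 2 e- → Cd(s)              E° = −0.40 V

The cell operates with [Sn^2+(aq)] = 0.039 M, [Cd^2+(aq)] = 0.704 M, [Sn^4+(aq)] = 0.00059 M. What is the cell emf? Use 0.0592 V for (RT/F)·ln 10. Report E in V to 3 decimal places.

+0.501 V

The Sn⁴⁺/Sn²⁺ couple has the more positive E°, so it is the cathode; Cd²⁺/Cd is the anode.
E°cell = E°cat − E°an = +0.15 − (−0.40) = +0.55 V; n = 2.
For the overall reaction Sn^4+(aq) + Cd(s) → Sn^2+(aq) + Cd^2+(aq), Q = ([Sn^2+(aq)]·[Cd^2+(aq)]) / [Sn^4+(aq)] = 46.5, giving log Q = 1.668.
Applying E = E° − (RT ln10/nF)·log Q gives +0.55 − (0.0592/2)(1.668) = +0.501 V.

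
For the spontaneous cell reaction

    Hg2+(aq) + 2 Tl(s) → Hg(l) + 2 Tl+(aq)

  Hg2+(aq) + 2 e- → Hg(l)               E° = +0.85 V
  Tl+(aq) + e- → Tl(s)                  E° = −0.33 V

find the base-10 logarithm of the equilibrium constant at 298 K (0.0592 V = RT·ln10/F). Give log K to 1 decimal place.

log K = 39.9

The Hg²⁺/Hg couple is reduced (cathode); E°cell = +0.85 − (−0.33) = +1.18 V with n = 2.
At equilibrium E = 0, so log K = nE°cell / 0.0592 = (2)(+1.18) / 0.0592 = 39.9.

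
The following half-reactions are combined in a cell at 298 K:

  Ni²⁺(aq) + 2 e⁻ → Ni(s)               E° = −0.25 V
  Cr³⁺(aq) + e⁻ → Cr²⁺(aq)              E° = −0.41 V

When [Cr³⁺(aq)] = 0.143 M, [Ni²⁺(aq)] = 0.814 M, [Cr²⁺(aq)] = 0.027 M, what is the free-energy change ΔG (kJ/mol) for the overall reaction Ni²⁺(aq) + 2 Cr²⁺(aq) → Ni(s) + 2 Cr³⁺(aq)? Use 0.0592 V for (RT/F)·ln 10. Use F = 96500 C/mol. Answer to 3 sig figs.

The standard cell potential is −0.25 − (−0.41) = +0.16 V, with n = 2 electrons in the balanced equation.
Here Q = [Cr³⁺(aq)]^2 / ([Ni²⁺(aq)]·[Cr²⁺(aq)]^2) = 34.5 (log Q = 1.537), giving E = +0.16 − (0.0592/2)·(1.537) = +0.1145 V.
Then ΔG = −nFE = −2 × 96500 × +0.1145 J/mol = −22.1 kJ/mol.

−22.1 kJ/mol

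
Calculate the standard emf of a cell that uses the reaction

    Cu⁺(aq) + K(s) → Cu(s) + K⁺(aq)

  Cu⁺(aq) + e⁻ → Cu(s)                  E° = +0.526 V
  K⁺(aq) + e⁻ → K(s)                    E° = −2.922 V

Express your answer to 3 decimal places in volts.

Cu⁺(aq) gains electrons, so the Cu⁺/Cu couple is the cathode; the K⁺/K couple is the anode.
E°cell = E°(cathode) − E°(anode) = +0.526 − (−2.922) = +3.448 V.

+3.448 V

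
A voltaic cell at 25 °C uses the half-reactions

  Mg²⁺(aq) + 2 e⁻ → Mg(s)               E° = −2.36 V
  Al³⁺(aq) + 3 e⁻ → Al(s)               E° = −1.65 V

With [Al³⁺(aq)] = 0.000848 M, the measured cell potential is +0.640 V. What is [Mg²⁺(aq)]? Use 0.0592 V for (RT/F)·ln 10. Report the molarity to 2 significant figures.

With Al³⁺/Al at the cathode and Mg²⁺/Mg at the anode, E°cell = −1.65 − (−2.36) = +0.71 V (n = 6).
Since E = E° − (0.0592/n)·log Q, log Q = n(E° − E)/0.0592 = 7.095.
The balanced reaction is 2 Al³⁺(aq) + 3 Mg(s) → 2 Al(s) + 3 Mg²⁺(aq), so Q = [Mg²⁺(aq)]^3 / [Al³⁺(aq)]^2.
Isolating [Mg²⁺(aq)] in Q = 10^{7.095} yields log [Mg²⁺(aq)] = 0.317, i.e. 2.1 M.

2.1 M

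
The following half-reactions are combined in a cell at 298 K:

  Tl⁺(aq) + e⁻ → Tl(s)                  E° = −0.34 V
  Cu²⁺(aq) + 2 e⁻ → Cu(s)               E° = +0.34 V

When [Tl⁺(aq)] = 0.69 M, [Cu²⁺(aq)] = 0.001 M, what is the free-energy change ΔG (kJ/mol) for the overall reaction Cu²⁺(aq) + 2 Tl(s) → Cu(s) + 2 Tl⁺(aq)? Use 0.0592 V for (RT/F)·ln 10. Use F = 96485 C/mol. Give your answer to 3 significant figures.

With Cu²⁺/Cu reduced at the cathode, E°cell = +0.34 − (−0.34) = +0.68 V and n = 2.
Here Q = [Tl⁺(aq)]^2 / [Cu²⁺(aq)] = 476 (log Q = 2.678), giving E = +0.68 − (0.0592/2)·(2.678) = +0.6007 V.
Then ΔG = −nFE = −2 × 96485 × +0.6007 J/mol = −116 kJ/mol.

−116 kJ/mol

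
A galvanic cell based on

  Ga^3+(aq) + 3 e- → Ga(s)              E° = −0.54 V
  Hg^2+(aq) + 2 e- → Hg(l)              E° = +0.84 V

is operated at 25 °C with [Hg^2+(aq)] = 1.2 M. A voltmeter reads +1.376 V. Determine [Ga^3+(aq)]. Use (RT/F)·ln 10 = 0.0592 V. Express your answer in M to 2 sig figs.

Hg²⁺/Hg is the cathode (higher E°); E°cell = +0.84 − (−0.54) = +1.38 V with n = 6.
Since E = E° − (0.0592/n)·log Q, log Q = n(E° − E)/0.0592 = 0.405.
The balanced reaction is 3 Hg^2+(aq) + 2 Ga(s) → 3 Hg(l) + 2 Ga^3+(aq), so Q = [Ga^3+(aq)]^2 / [Hg^2+(aq)]^3.
Substituting the known concentrations and solving, log [Ga^3+(aq)] = 0.321 and [Ga^3+(aq)] = 2.1 M.

2.1 M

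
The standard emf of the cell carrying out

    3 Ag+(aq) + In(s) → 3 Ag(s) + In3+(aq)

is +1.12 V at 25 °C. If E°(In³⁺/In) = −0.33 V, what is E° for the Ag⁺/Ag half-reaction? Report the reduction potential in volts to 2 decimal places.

In the reaction as written the Ag⁺/Ag couple is reduced (cathode) and In³⁺/In is oxidized (anode), so E°cell = E°(Ag⁺/Ag) − E°(In³⁺/In).
E°(Ag⁺/Ag) = E°cell + E°(anode) = +1.12 + (−0.33) = +0.79 V.

+0.79 V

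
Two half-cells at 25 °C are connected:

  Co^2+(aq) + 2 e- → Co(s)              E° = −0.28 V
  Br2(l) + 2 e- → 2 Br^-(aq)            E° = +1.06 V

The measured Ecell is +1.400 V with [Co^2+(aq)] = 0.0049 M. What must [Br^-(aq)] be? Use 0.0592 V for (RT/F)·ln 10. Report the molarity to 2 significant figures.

Br₂/Br⁻ is the cathode (higher E°); E°cell = +1.06 − (−0.28) = +1.34 V with n = 2.
Rearranging E = E° − (0.0592/n)·log Q gives log Q = 2(+1.34 − (+1.400))/0.0592 = −2.027.
The balanced reaction is Br2(l) + Co(s) → 2 Br^-(aq) + Co^2+(aq), so Q = [Br^-(aq)]^2·[Co^2+(aq)].
Substituting the known concentrations and solving, log [Br^-(aq)] = 0.141 and [Br^-(aq)] = 1.4 M.

1.4 M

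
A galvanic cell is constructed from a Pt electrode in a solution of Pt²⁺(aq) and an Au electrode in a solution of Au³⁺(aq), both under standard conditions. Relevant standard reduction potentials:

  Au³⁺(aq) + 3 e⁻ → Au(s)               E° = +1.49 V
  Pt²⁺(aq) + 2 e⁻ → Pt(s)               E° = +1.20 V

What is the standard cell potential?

+0.29 V

Of the two couples in this cell, the one with the more positive reduction potential is reduced at the cathode: here that is Au³⁺/Au (+1.49 V); Pt²⁺/Pt (+1.20 V) is the anode.
E°cell = E°(cathode) − E°(anode) = +1.49 − (+1.20) = +0.29 V.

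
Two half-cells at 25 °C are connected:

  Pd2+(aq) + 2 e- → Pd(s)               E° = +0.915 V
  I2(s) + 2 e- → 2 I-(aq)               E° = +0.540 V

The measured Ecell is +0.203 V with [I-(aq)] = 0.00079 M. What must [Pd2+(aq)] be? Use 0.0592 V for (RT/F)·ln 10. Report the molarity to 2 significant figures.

The Pd²⁺/Pd couple has the larger reduction potential, so it is the cathode: E°cell = +0.915 − (+0.540) = +0.375 V and n = 2.
Rearranging E = E° − (0.0592/n)·log Q gives log Q = 2(+0.375 − (+0.203))/0.0592 = 5.811.
For Pd2+(aq) + 2 I-(aq) → Pd(s) + I2(s), the reaction quotient is Q = 1 / ([Pd2+(aq)]·[I-(aq)]^2).
Solving for the unknown gives log [Pd2+(aq)] = 0.394, so [Pd2+(aq)] ≈ 2.5 M.

2.5 M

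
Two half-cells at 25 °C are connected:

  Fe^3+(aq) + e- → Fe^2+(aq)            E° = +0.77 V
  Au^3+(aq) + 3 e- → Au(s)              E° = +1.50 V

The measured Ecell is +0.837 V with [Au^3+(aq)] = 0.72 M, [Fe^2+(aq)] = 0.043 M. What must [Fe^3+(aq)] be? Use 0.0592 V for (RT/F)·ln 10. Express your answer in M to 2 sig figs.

0.00060 M

The Au³⁺/Au couple has the larger reduction potential, so it is the cathode: E°cell = +1.50 − (+0.77) = +0.73 V and n = 3.
Since E = E° − (0.0592/n)·log Q, log Q = n(E° − E)/0.0592 = −5.422.
For Au^3+(aq) + 3 Fe^2+(aq) → Au(s) + 3 Fe^3+(aq), the reaction quotient is Q = [Fe^3+(aq)]^3 / ([Au^3+(aq)]·[Fe^2+(aq)]^3).
Isolating [Fe^3+(aq)] in Q = 10^{−5.422} yields log [Fe^3+(aq)] = −3.221, i.e. 0.00060 M.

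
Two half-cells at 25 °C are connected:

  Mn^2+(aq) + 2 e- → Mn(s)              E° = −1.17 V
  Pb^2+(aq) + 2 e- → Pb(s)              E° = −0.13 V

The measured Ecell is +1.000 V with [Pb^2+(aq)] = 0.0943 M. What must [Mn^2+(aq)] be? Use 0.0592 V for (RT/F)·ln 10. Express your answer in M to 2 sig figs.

Pb²⁺/Pb is the cathode (higher E°); E°cell = −0.13 − (−1.17) = +1.04 V with n = 2.
Rearranging E = E° − (0.0592/n)·log Q gives log Q = 2(+1.04 − (+1.000))/0.0592 = 1.351.
Balancing electrons gives Pb^2+(aq) + Mn(s) → Pb(s) + Mn^2+(aq); thus Q = [Mn^2+(aq)] / [Pb^2+(aq)].
Solving for the unknown gives log [Mn^2+(aq)] = 0.326, so [Mn^2+(aq)] ≈ 2.1 M.

2.1 M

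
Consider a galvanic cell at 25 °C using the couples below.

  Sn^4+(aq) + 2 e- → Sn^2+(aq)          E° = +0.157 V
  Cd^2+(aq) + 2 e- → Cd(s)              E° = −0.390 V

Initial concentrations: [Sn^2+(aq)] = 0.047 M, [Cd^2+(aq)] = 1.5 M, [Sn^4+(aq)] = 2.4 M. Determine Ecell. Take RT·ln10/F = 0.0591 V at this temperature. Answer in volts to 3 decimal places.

+0.592 V

The Sn⁴⁺/Sn²⁺ couple has the more positive E°, so it is the cathode; Cd²⁺/Cd is the anode.
E°cell = E°cat − E°an = +0.157 − (−0.390) = +0.547 V; n = 2.
For the overall reaction Sn^4+(aq) + Cd(s) → Sn^2+(aq) + Cd^2+(aq), Q = ([Sn^2+(aq)]·[Cd^2+(aq)]) / [Sn^4+(aq)] = 0.0294, giving log Q = −1.532.
Applying E = E° − (RT ln10/nF)·log Q gives +0.547 − (0.0591/2)(−1.532) = +0.592 V.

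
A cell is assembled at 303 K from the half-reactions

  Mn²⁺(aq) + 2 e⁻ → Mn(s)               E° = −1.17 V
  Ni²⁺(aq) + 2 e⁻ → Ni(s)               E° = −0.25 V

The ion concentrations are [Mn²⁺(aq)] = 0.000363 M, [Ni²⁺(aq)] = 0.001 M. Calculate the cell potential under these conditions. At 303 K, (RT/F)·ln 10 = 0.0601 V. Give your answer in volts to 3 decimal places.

Ni²⁺/Ni is reduced (cathode, E° = −0.25 V) and Mn²⁺/Mn is oxidized (anode).
E°cell = E°cat − E°an = −0.25 − (−1.17) = +0.92 V; n = 2.
Balancing gives Ni²⁺(aq) + Mn(s) → Ni(s) + Mn²⁺(aq); hence Q = [Mn²⁺(aq)] / [Ni²⁺(aq)] = 0.363 (log Q = −0.440).
By the Nernst equation, E = +0.92 − (0.0601/2)·(−0.440) = +0.933 V.

+0.933 V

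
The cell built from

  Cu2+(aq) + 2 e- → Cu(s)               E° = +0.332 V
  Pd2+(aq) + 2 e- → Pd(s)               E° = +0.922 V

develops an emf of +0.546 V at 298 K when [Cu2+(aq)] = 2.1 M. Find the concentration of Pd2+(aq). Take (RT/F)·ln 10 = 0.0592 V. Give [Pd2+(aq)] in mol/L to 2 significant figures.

The Pd²⁺/Pd couple has the larger reduction potential, so it is the cathode: E°cell = +0.922 − (+0.332) = +0.590 V and n = 2.
Rearranging E = E° − (0.0592/n)·log Q gives log Q = 2(+0.590 − (+0.546))/0.0592 = 1.486.
The balanced reaction is Pd2+(aq) + Cu(s) → Pd(s) + Cu2+(aq), so Q = [Cu2+(aq)] / [Pd2+(aq)].
Solving for the unknown gives log [Pd2+(aq)] = −1.164, so [Pd2+(aq)] ≈ 0.069 M.

0.069 M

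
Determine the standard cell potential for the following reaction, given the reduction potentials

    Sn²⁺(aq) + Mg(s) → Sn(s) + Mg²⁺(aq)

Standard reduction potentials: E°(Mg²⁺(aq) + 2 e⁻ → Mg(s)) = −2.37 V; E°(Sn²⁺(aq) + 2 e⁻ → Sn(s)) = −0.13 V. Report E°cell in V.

In the reaction as written, Sn²⁺(aq) is reduced (cathode) and Mg²⁺(aq) is produced by oxidation at the anode.
E°cell = E°(cathode) − E°(anode) = −0.13 − (−2.37) = +2.24 V.

+2.24 V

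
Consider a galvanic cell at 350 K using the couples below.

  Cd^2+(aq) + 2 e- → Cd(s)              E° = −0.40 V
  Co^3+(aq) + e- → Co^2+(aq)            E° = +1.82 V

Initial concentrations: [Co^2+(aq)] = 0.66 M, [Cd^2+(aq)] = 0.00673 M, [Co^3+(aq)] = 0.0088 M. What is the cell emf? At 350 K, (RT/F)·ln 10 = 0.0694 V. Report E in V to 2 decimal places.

The Co³⁺/Co²⁺ couple has the more positive E°, so it is the cathode; Cd²⁺/Cd is the anode.
E°cell = E°cat − E°an = +1.82 − (−0.40) = +2.22 V; n = 2.
Balancing gives 2 Co^3+(aq) + Cd(s) → 2 Co^2+(aq) + Cd^2+(aq); hence Q = ([Co^2+(aq)]^2·[Cd^2+(aq)]) / [Co^3+(aq)]^2 = 37.9 (log Q = 1.578).
Applying E = E° − (RT ln10/nF)·log Q gives +2.22 − (0.0694/2)(1.578) = +2.17 V.

+2.17 V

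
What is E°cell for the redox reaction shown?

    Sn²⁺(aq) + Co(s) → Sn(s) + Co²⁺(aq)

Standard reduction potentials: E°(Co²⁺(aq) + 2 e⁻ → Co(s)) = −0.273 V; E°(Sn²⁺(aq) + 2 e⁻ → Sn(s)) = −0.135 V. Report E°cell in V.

+0.138 V

In the reaction as written, Sn²⁺(aq) is reduced (cathode) and Co²⁺(aq) is produced by oxidation at the anode.
E°cell = E°(cathode) − E°(anode) = −0.135 − (−0.273) = +0.138 V.
The positive value indicates the reaction is spontaneous as written.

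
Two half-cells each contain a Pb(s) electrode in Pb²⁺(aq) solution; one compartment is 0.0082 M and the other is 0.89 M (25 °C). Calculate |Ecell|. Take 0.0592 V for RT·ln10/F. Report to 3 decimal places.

0.060 V

For a concentration cell E°cell = 0, since both electrodes use the same couple.
The compartment with the higher Pb²⁺(aq) concentration (0.89 M) acts as the cathode; ions are reduced there and produced at the dilute (0.0082 M) anode.
With n = 2, Ecell = −(0.0592/2)·log([dilute]/[conc]) = −(0.0592/2)·log(0.0082/0.89) = +0.060 V.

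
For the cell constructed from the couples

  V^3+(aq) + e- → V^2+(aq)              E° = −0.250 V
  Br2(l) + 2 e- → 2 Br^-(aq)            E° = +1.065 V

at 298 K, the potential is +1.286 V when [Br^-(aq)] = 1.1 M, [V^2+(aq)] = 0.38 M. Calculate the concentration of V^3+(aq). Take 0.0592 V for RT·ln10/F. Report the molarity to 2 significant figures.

1.1 M

The Br₂/Br⁻ couple has the larger reduction potential, so it is the cathode: E°cell = +1.065 − (−0.250) = +1.315 V and n = 2.
Since E = E° − (0.0592/n)·log Q, log Q = n(E° − E)/0.0592 = 0.980.
Balancing electrons gives Br2(l) + 2 V^2+(aq) → 2 Br^-(aq) + 2 V^3+(aq); thus Q = ([Br^-(aq)]^2·[V^3+(aq)]^2) / [V^2+(aq)]^2.
Solving for the unknown gives log [V^3+(aq)] = 0.028, so [V^3+(aq)] ≈ 1.1 M.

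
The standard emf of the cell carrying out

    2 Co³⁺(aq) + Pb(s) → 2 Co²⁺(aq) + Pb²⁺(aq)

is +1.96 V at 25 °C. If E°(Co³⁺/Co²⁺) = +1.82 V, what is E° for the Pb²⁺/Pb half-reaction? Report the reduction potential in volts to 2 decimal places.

−0.14 V

In the reaction as written the Co³⁺/Co²⁺ couple is reduced (cathode) and Pb²⁺/Pb is oxidized (anode), so E°cell = E°(Co³⁺/Co²⁺) − E°(Pb²⁺/Pb).
E°(Pb²⁺/Pb) = E°(cathode) − E°cell = +1.82 − (+1.96) = −0.14 V.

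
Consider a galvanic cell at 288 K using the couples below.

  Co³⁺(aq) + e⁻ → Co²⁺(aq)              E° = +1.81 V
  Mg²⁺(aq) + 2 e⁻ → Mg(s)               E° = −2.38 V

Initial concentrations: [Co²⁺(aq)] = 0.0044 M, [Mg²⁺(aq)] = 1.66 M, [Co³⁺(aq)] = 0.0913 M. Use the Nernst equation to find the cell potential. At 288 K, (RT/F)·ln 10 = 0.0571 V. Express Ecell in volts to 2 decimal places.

+4.26 V

Since E°(Co³⁺/Co²⁺) > E°(Mg²⁺/Mg), Co³⁺/Co²⁺ serves as the cathode.
E°cell = E°cat − E°an = +1.81 − (−2.38) = +4.19 V; n = 2.
Balancing gives 2 Co³⁺(aq) + Mg(s) → 2 Co²⁺(aq) + Mg²⁺(aq); hence Q = ([Co²⁺(aq)]^2·[Mg²⁺(aq)]) / [Co³⁺(aq)]^2 = 0.00386 (log Q = −2.414).
By the Nernst equation, E = +4.19 − (0.0571/2)·(−2.414) = +4.26 V.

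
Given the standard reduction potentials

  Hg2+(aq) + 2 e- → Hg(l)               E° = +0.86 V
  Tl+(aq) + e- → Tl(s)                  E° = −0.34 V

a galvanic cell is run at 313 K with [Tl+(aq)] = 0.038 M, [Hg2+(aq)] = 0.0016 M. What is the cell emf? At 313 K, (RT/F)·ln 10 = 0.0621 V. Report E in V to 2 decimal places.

Since E°(Hg²⁺/Hg) > E°(Tl⁺/Tl), Hg²⁺/Hg serves as the cathode.
E°cell = E°cat − E°an = +0.86 − (−0.34) = +1.20 V; n = 2.
Balancing gives Hg2+(aq) + 2 Tl(s) → Hg(l) + 2 Tl+(aq); hence Q = [Tl+(aq)]^2 / [Hg2+(aq)] = 0.902 (log Q = −0.045).
Applying E = E° − (RT ln10/nF)·log Q gives +1.20 − (0.0621/2)(−0.045) = +1.20 V.

+1.20 V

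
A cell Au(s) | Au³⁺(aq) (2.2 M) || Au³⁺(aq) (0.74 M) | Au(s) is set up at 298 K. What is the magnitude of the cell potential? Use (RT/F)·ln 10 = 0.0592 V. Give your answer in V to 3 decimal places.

0.009 V

For a concentration cell E°cell = 0, since both electrodes use the same couple.
The compartment with the higher Au³⁺(aq) concentration (2.2 M) acts as the cathode; ions are reduced there and produced at the dilute (0.74 M) anode.
With n = 3, Ecell = −(0.0592/3)·log([dilute]/[conc]) = −(0.0592/3)·log(0.74/2.2) = +0.009 V.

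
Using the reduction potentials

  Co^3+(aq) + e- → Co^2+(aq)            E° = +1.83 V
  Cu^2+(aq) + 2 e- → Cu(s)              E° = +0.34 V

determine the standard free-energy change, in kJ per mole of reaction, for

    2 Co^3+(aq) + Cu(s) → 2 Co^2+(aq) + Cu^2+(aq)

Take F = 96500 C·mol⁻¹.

−288 kJ/mol

In the reaction as written Co^3+(aq) is reduced, so the Co³⁺/Co²⁺ couple is the cathode and Cu²⁺/Cu is the anode.
E°cell = +1.83 − (+0.34) = +1.49 V; balancing electrons gives n = 2.
ΔG° = −nFE°cell = −(2)(96500)(+1.49) J/mol = −288 kJ/mol.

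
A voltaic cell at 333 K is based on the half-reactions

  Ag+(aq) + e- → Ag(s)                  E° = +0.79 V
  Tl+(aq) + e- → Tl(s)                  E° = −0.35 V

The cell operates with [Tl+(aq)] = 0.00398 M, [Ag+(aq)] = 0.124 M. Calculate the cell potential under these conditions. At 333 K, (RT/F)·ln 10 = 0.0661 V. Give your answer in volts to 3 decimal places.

Ag⁺/Ag is reduced (cathode, E° = +0.79 V) and Tl⁺/Tl is oxidized (anode).
E°cell = E°cat − E°an = +0.79 − (−0.35) = +1.14 V; n = 1.
Balancing gives Ag+(aq) + Tl(s) → Ag(s) + Tl+(aq); hence Q = [Tl+(aq)] / [Ag+(aq)] = 0.0321 (log Q = −1.494).
By the Nernst equation, E = +1.14 − (0.0661/1)·(−1.494) = +1.239 V.

+1.239 V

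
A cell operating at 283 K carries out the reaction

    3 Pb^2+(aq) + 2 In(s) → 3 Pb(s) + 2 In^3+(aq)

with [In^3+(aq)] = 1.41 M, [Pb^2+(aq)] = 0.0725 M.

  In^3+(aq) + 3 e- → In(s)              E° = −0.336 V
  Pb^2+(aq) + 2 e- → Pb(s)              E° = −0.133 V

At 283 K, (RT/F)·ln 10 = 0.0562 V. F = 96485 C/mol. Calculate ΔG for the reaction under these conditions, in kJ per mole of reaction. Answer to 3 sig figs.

E°cell = −0.133 − (−0.336) = +0.203 V; the balanced reaction transfers n = 6 electrons.
Here Q = [In^3+(aq)]^2 / [Pb^2+(aq)]^3 = 5.22×10^3 (log Q = 3.717), giving E = +0.203 − (0.0562/6)·(3.717) = +0.1682 V.
ΔG = −nFE = −(6)(96485)(+0.1682) J/mol = −97.4 kJ/mol.

−97.4 kJ/mol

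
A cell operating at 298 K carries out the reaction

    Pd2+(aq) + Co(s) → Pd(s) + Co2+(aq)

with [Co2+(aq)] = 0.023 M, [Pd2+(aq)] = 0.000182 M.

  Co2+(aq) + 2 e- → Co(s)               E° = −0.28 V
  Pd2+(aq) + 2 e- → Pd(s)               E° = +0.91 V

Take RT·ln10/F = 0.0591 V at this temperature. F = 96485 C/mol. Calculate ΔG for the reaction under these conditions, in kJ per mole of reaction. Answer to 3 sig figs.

−218 kJ/mol

E°cell = +0.91 − (−0.28) = +1.19 V; the balanced reaction transfers n = 2 electrons.
The reaction quotient is [Co2+(aq)] / [Pd2+(aq)] = 126; by Nernst, E = +1.19 − (0.0591/2)(2.102) = +1.1279 V.
ΔG = −nFE = −(2)(96485)(+1.1279) J/mol = −218 kJ/mol.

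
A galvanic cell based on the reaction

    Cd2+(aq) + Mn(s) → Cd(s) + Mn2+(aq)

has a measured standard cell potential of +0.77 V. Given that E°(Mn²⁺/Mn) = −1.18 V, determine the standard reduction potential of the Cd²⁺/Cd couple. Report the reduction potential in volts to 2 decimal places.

−0.41 V

In the reaction as written the Cd²⁺/Cd couple is reduced (cathode) and Mn²⁺/Mn is oxidized (anode), so E°cell = E°(Cd²⁺/Cd) − E°(Mn²⁺/Mn).
E°(Cd²⁺/Cd) = E°cell + E°(anode) = +0.77 + (−1.18) = −0.41 V.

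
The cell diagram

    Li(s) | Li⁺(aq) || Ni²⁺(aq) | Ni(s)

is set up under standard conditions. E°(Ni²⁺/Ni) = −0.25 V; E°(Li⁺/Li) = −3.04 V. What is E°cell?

+2.79 V

By convention the left-hand electrode in cell notation is the anode (oxidation) and the right-hand electrode is the cathode (reduction).
E°cell = E°(right) − E°(left) = −0.25 − (−3.04) = +2.79 V.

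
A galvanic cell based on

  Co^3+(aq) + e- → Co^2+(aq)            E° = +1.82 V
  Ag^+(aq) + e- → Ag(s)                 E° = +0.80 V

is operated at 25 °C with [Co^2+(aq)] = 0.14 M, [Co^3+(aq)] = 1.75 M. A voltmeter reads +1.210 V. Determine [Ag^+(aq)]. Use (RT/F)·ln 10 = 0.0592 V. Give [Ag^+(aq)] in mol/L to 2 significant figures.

Co³⁺/Co²⁺ is the cathode (higher E°); E°cell = +1.82 − (+0.80) = +1.02 V with n = 1.
From the Nernst equation, log Q = n(E° − E)/0.0592 = 1·(+1.02 − (+1.210))/0.0592 = −3.209.
The balanced reaction is Co^3+(aq) + Ag(s) → Co^2+(aq) + Ag^+(aq), so Q = ([Co^2+(aq)]·[Ag^+(aq)]) / [Co^3+(aq)].
Substituting the known concentrations and solving, log [Ag^+(aq)] = −2.112 and [Ag^+(aq)] = 0.0077 M.

0.0077 M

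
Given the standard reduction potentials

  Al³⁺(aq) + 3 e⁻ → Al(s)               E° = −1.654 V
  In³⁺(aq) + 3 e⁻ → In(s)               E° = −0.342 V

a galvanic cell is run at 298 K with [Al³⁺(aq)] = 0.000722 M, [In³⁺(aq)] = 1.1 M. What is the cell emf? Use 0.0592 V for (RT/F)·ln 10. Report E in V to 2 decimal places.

+1.37 V

In³⁺/In is reduced (cathode, E° = −0.342 V) and Al³⁺/Al is oxidized (anode).
E°cell = −0.342 − (−1.654) = +1.312 V, with n = 3 electrons transferred.
The balanced reaction is In³⁺(aq) + Al(s) → In(s) + Al³⁺(aq), so Q = [Al³⁺(aq)] / [In³⁺(aq)] = 0.000656 and log Q = −3.183.
E = E° − (0.0592/n)·log Q = +1.312 − (0.0592/3)(−3.183) = +1.37 V.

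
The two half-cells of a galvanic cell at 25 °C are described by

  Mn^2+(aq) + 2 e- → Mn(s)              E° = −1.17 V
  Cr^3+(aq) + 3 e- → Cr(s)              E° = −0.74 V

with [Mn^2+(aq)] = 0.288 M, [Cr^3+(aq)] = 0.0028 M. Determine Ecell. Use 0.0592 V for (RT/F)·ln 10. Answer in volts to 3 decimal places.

+0.396 V

Cr³⁺/Cr is reduced (cathode, E° = −0.74 V) and Mn²⁺/Mn is oxidized (anode).
The standard potential is −0.74 − (−1.17) = +0.43 V and the balanced reaction transfers n = 6 electrons.
For the overall reaction 2 Cr^3+(aq) + 3 Mn(s) → 2 Cr(s) + 3 Mn^2+(aq), Q = [Mn^2+(aq)]^3 / [Cr^3+(aq)]^2 = 3.05×10^3, giving log Q = 3.484.
By the Nernst equation, E = +0.43 − (0.0592/6)·(3.484) = +0.396 V.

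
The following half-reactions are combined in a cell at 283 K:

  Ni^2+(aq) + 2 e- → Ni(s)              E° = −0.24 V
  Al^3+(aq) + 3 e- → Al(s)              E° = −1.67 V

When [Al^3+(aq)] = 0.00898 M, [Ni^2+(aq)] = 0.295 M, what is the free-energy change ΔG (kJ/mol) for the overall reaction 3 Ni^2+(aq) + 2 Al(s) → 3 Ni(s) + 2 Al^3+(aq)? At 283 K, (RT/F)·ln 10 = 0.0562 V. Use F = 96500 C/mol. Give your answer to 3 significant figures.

E°cell = −0.24 − (−1.67) = +1.43 V; the balanced reaction transfers n = 6 electrons.
The reaction quotient is [Al^3+(aq)]^2 / [Ni^2+(aq)]^3 = 0.00314; by Nernst, E = +1.43 − (0.0562/6)(−2.503) = +1.4534 V.
Then ΔG = −nFE = −6 × 96500 × +1.4534 J/mol = −842 kJ/mol.

−842 kJ/mol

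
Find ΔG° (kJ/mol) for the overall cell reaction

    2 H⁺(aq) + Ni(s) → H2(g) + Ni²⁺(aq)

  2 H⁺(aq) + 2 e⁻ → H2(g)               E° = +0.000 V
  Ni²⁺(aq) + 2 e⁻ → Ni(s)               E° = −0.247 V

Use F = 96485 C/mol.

−47.7 kJ/mol

In the reaction as written H⁺(aq) is reduced, so the 2H⁺/H₂ couple is the cathode and Ni²⁺/Ni is the anode.
E°cell = +0.000 − (−0.247) = +0.247 V; balancing electrons gives n = 2.
ΔG° = −nFE°cell = −(2)(96485)(+0.247) J/mol = −47.7 kJ/mol.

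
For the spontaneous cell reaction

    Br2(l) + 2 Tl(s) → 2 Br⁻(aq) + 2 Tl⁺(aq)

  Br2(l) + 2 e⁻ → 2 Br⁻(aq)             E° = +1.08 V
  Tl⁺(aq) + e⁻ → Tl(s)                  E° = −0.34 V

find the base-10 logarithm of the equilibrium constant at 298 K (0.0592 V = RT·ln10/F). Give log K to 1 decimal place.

log K = 48.0

The Br₂/Br⁻ couple is reduced (cathode); E°cell = +1.08 − (−0.34) = +1.42 V with n = 2.
At equilibrium E = 0, so log K = nE°cell / 0.0592 = (2)(+1.42) / 0.0592 = 48.0.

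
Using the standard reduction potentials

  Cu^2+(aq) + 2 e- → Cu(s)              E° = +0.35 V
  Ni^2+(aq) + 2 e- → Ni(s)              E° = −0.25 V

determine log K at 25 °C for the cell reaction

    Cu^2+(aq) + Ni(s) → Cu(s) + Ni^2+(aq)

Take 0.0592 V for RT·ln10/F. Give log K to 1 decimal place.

log K = 20.3

The Cu²⁺/Cu couple is reduced (cathode); E°cell = +0.35 − (−0.25) = +0.60 V with n = 2.
At equilibrium E = 0, so log K = nE°cell / 0.0592 = (2)(+0.60) / 0.0592 = 20.3.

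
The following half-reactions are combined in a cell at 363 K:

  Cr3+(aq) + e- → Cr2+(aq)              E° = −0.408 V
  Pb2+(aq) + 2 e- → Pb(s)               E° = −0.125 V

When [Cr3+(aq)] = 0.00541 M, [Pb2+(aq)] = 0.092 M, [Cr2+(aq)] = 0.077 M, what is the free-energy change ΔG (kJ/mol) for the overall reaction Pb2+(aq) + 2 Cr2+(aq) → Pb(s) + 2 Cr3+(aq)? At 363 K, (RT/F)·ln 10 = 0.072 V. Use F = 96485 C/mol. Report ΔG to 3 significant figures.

E°cell = −0.125 − (−0.408) = +0.283 V; the balanced reaction transfers n = 2 electrons.
Q = [Cr3+(aq)]^2 / ([Pb2+(aq)]·[Cr2+(aq)]^2) = 0.0537, so log Q = −1.270 and E = +0.283 − (0.072/2)(−1.270) = +0.3287 V.
Then ΔG = −nFE = −2 × 96485 × +0.3287 J/mol = −63.4 kJ/mol.

−63.4 kJ/mol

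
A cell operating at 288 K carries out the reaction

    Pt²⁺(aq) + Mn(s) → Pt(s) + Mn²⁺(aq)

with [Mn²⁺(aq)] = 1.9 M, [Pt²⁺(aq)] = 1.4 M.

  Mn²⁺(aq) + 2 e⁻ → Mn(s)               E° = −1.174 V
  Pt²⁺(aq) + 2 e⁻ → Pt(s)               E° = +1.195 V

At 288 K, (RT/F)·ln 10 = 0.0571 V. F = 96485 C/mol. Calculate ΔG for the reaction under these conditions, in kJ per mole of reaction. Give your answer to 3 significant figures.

−456 kJ/mol

The standard cell potential is +1.195 − (−1.174) = +2.369 V, with n = 2 electrons in the balanced equation.
Q = [Mn²⁺(aq)] / [Pt²⁺(aq)] = 1.36, so log Q = 0.133 and E = +2.369 − (0.0571/2)(0.133) = +2.3652 V.
Finally ΔG = −nFE = −(2)(96485 C/mol)(+2.3652 V) = −456 kJ/mol.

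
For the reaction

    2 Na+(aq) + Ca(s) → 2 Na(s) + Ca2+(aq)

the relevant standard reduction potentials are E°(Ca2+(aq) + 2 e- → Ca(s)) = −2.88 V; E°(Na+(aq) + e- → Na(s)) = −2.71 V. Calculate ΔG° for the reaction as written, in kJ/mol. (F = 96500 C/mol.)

In the reaction as written Na+(aq) is reduced, so the Na⁺/Na couple is the cathode and Ca²⁺/Ca is the anode.
E°cell = −2.71 − (−2.88) = +0.17 V; balancing electrons gives n = 2.
ΔG° = −nFE°cell = −(2)(96500)(+0.17) J/mol = −32.8 kJ/mol.

−32.8 kJ/mol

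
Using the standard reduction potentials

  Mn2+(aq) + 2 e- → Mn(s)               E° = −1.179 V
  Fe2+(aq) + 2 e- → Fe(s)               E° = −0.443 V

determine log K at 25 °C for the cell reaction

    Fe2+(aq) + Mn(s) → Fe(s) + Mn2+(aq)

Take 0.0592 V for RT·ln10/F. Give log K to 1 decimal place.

log K = 24.9

The Fe²⁺/Fe couple is reduced (cathode); E°cell = −0.443 − (−1.179) = +0.736 V with n = 2.
At equilibrium E = 0, so log K = nE°cell / 0.0592 = (2)(+0.736) / 0.0592 = 24.9.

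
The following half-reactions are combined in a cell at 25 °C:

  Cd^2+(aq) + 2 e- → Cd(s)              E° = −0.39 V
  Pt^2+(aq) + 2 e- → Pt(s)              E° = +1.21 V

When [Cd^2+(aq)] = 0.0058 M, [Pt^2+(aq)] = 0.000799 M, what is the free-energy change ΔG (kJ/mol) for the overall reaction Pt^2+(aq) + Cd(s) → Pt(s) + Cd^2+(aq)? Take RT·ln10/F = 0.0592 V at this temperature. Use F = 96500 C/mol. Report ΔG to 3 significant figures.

−304 kJ/mol

E°cell = +1.21 − (−0.39) = +1.60 V; the balanced reaction transfers n = 2 electrons.
The reaction quotient is [Cd^2+(aq)] / [Pt^2+(aq)] = 7.26; by Nernst, E = +1.60 − (0.0592/2)(0.861) = +1.5745 V.
Finally ΔG = −nFE = −(2)(96500 C/mol)(+1.5745 V) = −304 kJ/mol.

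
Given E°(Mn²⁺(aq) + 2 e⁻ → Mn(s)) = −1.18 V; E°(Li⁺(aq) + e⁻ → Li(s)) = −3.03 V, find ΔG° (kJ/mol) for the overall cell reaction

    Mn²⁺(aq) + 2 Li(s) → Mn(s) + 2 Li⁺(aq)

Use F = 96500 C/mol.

−357 kJ/mol

In the reaction as written Mn²⁺(aq) is reduced, so the Mn²⁺/Mn couple is the cathode and Li⁺/Li is the anode.
E°cell = −1.18 − (−3.03) = +1.85 V; balancing electrons gives n = 2.
ΔG° = −nFE°cell = −(2)(96500)(+1.85) J/mol = −357 kJ/mol.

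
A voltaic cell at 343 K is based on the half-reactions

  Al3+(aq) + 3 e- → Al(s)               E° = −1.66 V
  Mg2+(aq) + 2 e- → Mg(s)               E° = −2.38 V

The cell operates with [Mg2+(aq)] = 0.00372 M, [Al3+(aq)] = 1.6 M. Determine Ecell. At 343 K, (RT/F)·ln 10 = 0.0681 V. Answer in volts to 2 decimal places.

Al³⁺/Al is reduced (cathode, E° = −1.66 V) and Mg²⁺/Mg is oxidized (anode).
E°cell = −1.66 − (−2.38) = +0.72 V, with n = 6 electrons transferred.
For the overall reaction 2 Al3+(aq) + 3 Mg(s) → 2 Al(s) + 3 Mg2+(aq), Q = [Mg2+(aq)]^3 / [Al3+(aq)]^2 = 2.01×10^−8, giving log Q = −7.697.
E = E° − (0.0681/n)·log Q = +0.72 − (0.0681/6)(−7.697) = +0.81 V.

+0.81 V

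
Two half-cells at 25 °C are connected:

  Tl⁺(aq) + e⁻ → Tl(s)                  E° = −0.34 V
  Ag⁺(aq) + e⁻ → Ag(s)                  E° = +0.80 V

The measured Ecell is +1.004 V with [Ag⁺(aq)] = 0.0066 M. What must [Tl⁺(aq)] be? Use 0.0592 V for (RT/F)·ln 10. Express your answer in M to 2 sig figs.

With Ag⁺/Ag at the cathode and Tl⁺/Tl at the anode, E°cell = +0.80 − (−0.34) = +1.14 V (n = 1).
From the Nernst equation, log Q = n(E° − E)/0.0592 = 1·(+1.14 − (+1.004))/0.0592 = 2.297.
Balancing electrons gives Ag⁺(aq) + Tl(s) → Ag(s) + Tl⁺(aq); thus Q = [Tl⁺(aq)] / [Ag⁺(aq)].
Solving for the unknown gives log [Tl⁺(aq)] = 0.117, so [Tl⁺(aq)] ≈ 1.3 M.

1.3 M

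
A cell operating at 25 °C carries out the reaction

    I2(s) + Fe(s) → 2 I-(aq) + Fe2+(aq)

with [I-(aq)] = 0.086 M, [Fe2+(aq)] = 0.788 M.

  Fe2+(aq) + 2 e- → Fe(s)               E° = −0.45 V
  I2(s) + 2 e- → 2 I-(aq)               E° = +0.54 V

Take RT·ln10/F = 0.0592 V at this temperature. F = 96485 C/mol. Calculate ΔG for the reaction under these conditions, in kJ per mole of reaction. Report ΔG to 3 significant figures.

With I₂/I⁻ reduced at the cathode, E°cell = +0.54 − (−0.45) = +0.99 V and n = 2.
The reaction quotient is [I-(aq)]^2·[Fe2+(aq)] = 0.00583; by Nernst, E = +0.99 − (0.0592/2)(−2.234) = +1.0561 V.
Then ΔG = −nFE = −2 × 96485 × +1.0561 J/mol = −204 kJ/mol.

−204 kJ/mol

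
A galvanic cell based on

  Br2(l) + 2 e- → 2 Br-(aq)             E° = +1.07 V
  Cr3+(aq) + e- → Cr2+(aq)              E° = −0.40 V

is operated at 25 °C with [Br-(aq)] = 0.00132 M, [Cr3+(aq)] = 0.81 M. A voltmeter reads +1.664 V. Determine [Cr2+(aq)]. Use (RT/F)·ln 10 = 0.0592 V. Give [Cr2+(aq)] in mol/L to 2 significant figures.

2.0 M

Br₂/Br⁻ is the cathode (higher E°); E°cell = +1.07 − (−0.40) = +1.47 V with n = 2.
From the Nernst equation, log Q = n(E° − E)/0.0592 = 2·(+1.47 − (+1.664))/0.0592 = −6.554.
Balancing electrons gives Br2(l) + 2 Cr2+(aq) → 2 Br-(aq) + 2 Cr3+(aq); thus Q = ([Br-(aq)]^2·[Cr3+(aq)]^2) / [Cr2+(aq)]^2.
Substituting the known concentrations and solving, log [Cr2+(aq)] = 0.306 and [Cr2+(aq)] = 2.0 M.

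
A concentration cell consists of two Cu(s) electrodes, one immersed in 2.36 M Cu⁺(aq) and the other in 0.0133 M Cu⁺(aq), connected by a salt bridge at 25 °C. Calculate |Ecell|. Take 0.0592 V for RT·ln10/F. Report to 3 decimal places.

For a concentration cell E°cell = 0, since both electrodes use the same couple.
The compartment with the higher Cu⁺(aq) concentration (2.36 M) acts as the cathode; ions are reduced there and produced at the dilute (0.0133 M) anode.
With n = 1, Ecell = −(0.0592/1)·log([dilute]/[conc]) = −(0.0592/1)·log(0.0133/2.36) = +0.133 V.

0.133 V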